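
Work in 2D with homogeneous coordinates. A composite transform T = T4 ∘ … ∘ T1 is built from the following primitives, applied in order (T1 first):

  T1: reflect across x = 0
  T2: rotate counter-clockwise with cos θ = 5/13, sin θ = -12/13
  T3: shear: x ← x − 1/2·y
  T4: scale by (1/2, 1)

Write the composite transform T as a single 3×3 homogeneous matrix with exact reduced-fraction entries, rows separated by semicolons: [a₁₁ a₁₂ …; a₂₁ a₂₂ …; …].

T1 = [-1 0 0; 0 1 0; 0 0 1]
T2·T1 = [-5/13 12/13 0; 12/13 5/13 0; 0 0 1]
T3·…·T1 = [-11/13 19/26 0; 12/13 5/13 0; 0 0 1]
T4·…·T1 = [-11/26 19/52 0; 12/13 5/13 0; 0 0 1]

T = [-11/26 19/52 0; 12/13 5/13 0; 0 0 1]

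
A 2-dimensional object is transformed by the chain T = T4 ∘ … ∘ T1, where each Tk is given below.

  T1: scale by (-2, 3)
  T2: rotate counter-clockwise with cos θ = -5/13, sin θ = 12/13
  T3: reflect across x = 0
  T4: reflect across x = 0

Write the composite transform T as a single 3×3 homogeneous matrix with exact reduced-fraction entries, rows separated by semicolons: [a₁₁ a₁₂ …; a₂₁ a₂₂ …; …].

T1 = [-2 0 0; 0 3 0; 0 0 1]
T2·T1 = [10/13 -36/13 0; -24/13 -15/13 0; 0 0 1]
T3·…·T1 = [-10/13 36/13 0; -24/13 -15/13 0; 0 0 1]
T4·…·T1 = [10/13 -36/13 0; -24/13 -15/13 0; 0 0 1]

T = [10/13 -36/13 0; -24/13 -15/13 0; 0 0 1]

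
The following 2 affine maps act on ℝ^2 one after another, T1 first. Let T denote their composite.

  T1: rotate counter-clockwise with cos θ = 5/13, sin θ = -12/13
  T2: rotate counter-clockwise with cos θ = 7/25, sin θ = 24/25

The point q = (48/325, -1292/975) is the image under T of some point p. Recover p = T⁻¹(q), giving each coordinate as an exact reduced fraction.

p = (0, -4/3)

T1 = [5/13 12/13 0; -12/13 5/13 0; 0 0 1]
T2·T1 = [323/325 -36/325 0; 36/325 323/325 0; 0 0 1]
det M = 1; M⁻¹ = [323/325 36/325 0; -36/325 323/325 0; 0 0 1]
M⁻¹ · (48/325, -1292/975)ᵀ = (0, -4/3)ᵀ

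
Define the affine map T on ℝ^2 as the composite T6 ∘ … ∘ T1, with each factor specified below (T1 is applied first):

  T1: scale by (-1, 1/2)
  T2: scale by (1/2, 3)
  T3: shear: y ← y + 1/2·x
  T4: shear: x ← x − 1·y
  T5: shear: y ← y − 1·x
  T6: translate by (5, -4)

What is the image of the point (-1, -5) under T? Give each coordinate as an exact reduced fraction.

T1 scale by (-1, 1/2): (-1, -5) → (1, -5/2)
T2 scale by (1/2, 3): (1, -5/2) → (1/2, -15/2)
T3 shear: y ← y + 1/2·x: (1/2, -15/2) → (1/2, -29/4)
T4 shear: x ← x − 1·y: (1/2, -29/4) → (31/4, -29/4)
T5 shear: y ← y − 1·x: (31/4, -29/4) → (31/4, -15)
T6 translate by (5, -4): (31/4, -15) → (51/4, -19)

T(p) = (51/4, -19)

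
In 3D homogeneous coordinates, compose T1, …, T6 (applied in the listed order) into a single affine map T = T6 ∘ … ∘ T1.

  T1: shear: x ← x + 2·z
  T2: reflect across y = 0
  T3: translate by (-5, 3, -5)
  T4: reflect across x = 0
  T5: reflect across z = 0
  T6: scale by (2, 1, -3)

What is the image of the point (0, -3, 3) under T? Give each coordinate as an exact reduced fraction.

T1 shear: x ← x + 2·z: (0, -3, 3) → (6, -3, 3)
T2 reflect across y = 0: (6, -3, 3) → (6, 3, 3)
T3 translate by (-5, 3, -5): (6, 3, 3) → (1, 6, -2)
T4 reflect across x = 0: (1, 6, -2) → (-1, 6, -2)
T5 reflect across z = 0: (-1, 6, -2) → (-1, 6, 2)
T6 scale by (2, 1, -3): (-1, 6, 2) → (-2, 6, -6)

T(p) = (-2, 6, -6)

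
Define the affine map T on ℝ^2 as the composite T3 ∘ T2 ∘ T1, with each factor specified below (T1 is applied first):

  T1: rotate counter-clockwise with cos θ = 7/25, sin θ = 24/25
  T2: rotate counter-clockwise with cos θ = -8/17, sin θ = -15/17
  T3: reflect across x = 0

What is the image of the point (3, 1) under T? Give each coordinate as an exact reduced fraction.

T1 rotate counter-clockwise with cos θ = 7/25, sin θ = 24/25: (3, 1) → (-3/25, 79/25)
T2 rotate counter-clockwise with cos θ = -8/17, sin θ = -15/17: (-3/25, 79/25) → (1209/425, -587/425)
T3 reflect across x = 0: (1209/425, -587/425) → (-1209/425, -587/425)

T(p) = (-1209/425, -587/425)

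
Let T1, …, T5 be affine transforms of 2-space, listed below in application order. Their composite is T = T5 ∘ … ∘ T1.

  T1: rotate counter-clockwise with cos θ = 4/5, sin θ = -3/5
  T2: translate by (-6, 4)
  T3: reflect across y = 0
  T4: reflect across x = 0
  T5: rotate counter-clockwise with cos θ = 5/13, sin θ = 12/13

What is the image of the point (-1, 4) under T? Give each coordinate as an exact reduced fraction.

T(p) = (578/65, 69/65)

T1 rotate counter-clockwise with cos θ = 4/5, sin θ = -3/5: (-1, 4) → (8/5, 19/5)
T2 translate by (-6, 4): (8/5, 19/5) → (-22/5, 39/5)
T3 reflect across y = 0: (-22/5, 39/5) → (-22/5, -39/5)
T4 reflect across x = 0: (-22/5, -39/5) → (22/5, -39/5)
T5 rotate counter-clockwise with cos θ = 5/13, sin θ = 12/13: (22/5, -39/5) → (578/65, 69/65)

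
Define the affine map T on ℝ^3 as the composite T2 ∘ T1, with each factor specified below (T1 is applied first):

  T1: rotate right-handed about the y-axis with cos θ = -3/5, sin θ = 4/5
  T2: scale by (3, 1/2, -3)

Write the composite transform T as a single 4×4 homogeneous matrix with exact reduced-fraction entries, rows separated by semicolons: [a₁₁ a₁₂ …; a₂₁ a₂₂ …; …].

T = [-9/5 0 12/5 0; 0 1/2 0 0; 12/5 0 9/5 0; 0 0 0 1]

T1 = [-3/5 0 4/5 0; 0 1 0 0; -4/5 0 -3/5 0; 0 0 0 1]
T2·T1 = [-9/5 0 12/5 0; 0 1/2 0 0; 12/5 0 9/5 0; 0 0 0 1]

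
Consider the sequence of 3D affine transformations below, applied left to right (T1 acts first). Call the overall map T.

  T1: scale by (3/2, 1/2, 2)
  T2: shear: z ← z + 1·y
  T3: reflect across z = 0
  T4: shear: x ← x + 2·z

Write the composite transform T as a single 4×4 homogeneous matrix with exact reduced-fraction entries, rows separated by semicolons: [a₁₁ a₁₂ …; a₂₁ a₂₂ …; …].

T1 = [3/2 0 0 0; 0 1/2 0 0; 0 0 2 0; 0 0 0 1]
T2·T1 = [3/2 0 0 0; 0 1/2 0 0; 0 1/2 2 0; 0 0 0 1]
T3·…·T1 = [3/2 0 0 0; 0 1/2 0 0; 0 -1/2 -2 0; 0 0 0 1]
T4·…·T1 = [3/2 -1 -4 0; 0 1/2 0 0; 0 -1/2 -2 0; 0 0 0 1]

T = [3/2 -1 -4 0; 0 1/2 0 0; 0 -1/2 -2 0; 0 0 0 1]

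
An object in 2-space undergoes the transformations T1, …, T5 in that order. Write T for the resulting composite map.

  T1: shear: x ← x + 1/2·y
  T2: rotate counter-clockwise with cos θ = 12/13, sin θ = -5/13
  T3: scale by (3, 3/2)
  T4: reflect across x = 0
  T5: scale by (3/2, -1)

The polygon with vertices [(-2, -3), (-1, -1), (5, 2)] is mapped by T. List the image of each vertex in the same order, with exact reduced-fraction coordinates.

T1 shear: x ← x + 1/2·y: (-2, -3) → (-7/2, -3); (-1, -1) → (-3/2, -1); (5, 2) → (6, 2)
T2 rotate counter-clockwise with cos θ = 12/13, sin θ = -5/13: (-7/2, -3) → (-57/13, -37/26); (-3/2, -1) → (-23/13, -9/26); (6, 2) → (82/13, -6/13)
T3 scale by (3, 3/2): (-57/13, -37/26) → (-171/13, -111/52); (-23/13, -9/26) → (-69/13, -27/52); (82/13, -6/13) → (246/13, -9/13)
T4 reflect across x = 0: (-171/13, -111/52) → (171/13, -111/52); (-69/13, -27/52) → (69/13, -27/52); (246/13, -9/13) → (-246/13, -9/13)
T5 scale by (3/2, -1): (171/13, -111/52) → (513/26, 111/52); (69/13, -27/52) → (207/26, 27/52); (-246/13, -9/13) → (-369/13, 9/13)

image vertices: (513/26, 111/52), (207/26, 27/52), (-369/13, 9/13)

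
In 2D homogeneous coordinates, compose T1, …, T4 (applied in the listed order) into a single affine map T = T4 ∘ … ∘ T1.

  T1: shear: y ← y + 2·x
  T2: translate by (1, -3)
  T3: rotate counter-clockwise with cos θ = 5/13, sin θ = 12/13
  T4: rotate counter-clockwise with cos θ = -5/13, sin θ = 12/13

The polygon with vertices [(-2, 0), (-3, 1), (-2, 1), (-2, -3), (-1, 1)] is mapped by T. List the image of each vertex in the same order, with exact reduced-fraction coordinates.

image vertices: (1, 7), (2, 8), (1, 6), (1, 10), (0, 4)

T1 shear: y ← y + 2·x: (-2, 0) → (-2, -4); (-3, 1) → (-3, -5); (-2, 1) → (-2, -3); (-2, -3) → (-2, -7); (-1, 1) → (-1, -1)
T2 translate by (1, -3): (-2, -4) → (-1, -7); (-3, -5) → (-2, -8); (-2, -3) → (-1, -6); (-2, -7) → (-1, -10); (-1, -1) → (0, -4)
T3 rotate counter-clockwise with cos θ = 5/13, sin θ = 12/13: (-1, -7) → (79/13, -47/13); (-2, -8) → (86/13, -64/13); (-1, -6) → (67/13, -42/13); (-1, -10) → (115/13, -62/13); (0, -4) → (48/13, -20/13)
T4 rotate counter-clockwise with cos θ = -5/13, sin θ = 12/13: (79/13, -47/13) → (1, 7); (86/13, -64/13) → (2, 8); (67/13, -42/13) → (1, 6); (115/13, -62/13) → (1, 10); (48/13, -20/13) → (0, 4)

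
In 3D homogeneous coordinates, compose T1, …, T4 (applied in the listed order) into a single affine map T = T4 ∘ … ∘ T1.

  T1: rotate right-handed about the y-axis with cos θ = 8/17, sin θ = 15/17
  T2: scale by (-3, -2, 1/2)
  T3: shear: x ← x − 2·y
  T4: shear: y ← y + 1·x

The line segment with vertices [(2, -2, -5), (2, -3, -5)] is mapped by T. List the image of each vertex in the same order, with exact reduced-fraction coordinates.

T1 rotate right-handed about the y-axis with cos θ = 8/17, sin θ = 15/17: (2, -2, -5) → (-59/17, -2, -70/17); (2, -3, -5) → (-59/17, -3, -70/17)
T2 scale by (-3, -2, 1/2): (-59/17, -2, -70/17) → (177/17, 4, -35/17); (-59/17, -3, -70/17) → (177/17, 6, -35/17)
T3 shear: x ← x − 2·y: (177/17, 4, -35/17) → (41/17, 4, -35/17); (177/17, 6, -35/17) → (-27/17, 6, -35/17)
T4 shear: y ← y + 1·x: (41/17, 4, -35/17) → (41/17, 109/17, -35/17); (-27/17, 6, -35/17) → (-27/17, 75/17, -35/17)

image vertices: (41/17, 109/17, -35/17), (-27/17, 75/17, -35/17)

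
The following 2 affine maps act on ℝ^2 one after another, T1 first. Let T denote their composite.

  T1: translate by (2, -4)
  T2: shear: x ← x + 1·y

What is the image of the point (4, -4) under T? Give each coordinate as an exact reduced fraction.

T(p) = (-2, -8)

T1 translate by (2, -4): (4, -4) → (6, -8)
T2 shear: x ← x + 1·y: (6, -8) → (-2, -8)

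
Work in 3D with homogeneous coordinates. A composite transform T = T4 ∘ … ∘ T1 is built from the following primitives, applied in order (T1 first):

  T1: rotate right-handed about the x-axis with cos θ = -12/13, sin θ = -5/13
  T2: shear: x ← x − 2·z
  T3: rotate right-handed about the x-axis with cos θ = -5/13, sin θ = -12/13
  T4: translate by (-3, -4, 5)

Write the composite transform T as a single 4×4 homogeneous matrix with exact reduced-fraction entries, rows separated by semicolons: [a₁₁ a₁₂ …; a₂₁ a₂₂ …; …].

T1 = [1 0 0 0; 0 -12/13 5/13 0; 0 -5/13 -12/13 0; 0 0 0 1]
T2·T1 = [1 10/13 24/13 0; 0 -12/13 5/13 0; 0 -5/13 -12/13 0; 0 0 0 1]
T3·…·T1 = [1 10/13 24/13 0; 0 0 -1 0; 0 1 0 0; 0 0 0 1]
T4·…·T1 = [1 10/13 24/13 -3; 0 0 -1 -4; 0 1 0 5; 0 0 0 1]

T = [1 10/13 24/13 -3; 0 0 -1 -4; 0 1 0 5; 0 0 0 1]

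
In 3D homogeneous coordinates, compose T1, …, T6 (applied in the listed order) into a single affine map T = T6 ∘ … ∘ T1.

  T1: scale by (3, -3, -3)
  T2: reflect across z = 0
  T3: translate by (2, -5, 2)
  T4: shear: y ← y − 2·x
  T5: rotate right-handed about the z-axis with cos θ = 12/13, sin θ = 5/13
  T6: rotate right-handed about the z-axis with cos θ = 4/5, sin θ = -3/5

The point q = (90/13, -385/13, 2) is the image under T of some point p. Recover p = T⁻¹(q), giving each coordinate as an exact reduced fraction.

p = (4, -2, 0)

T1 = [3 0 0 0; 0 -3 0 0; 0 0 -3 0; 0 0 0 1]
T2·T1 = [3 0 0 0; 0 -3 0 0; 0 0 3 0; 0 0 0 1]
T3·…·T1 = [3 0 0 2; 0 -3 0 -5; 0 0 3 2; 0 0 0 1]
T4·…·T1 = [3 0 0 2; -6 -3 0 -9; 0 0 3 2; 0 0 0 1]
T5·…·T1 = [66/13 15/13 0 69/13; -57/13 -36/13 0 -98/13; 0 0 3 2; 0 0 0 1]
T6·…·T1 = [93/65 -48/65 0 -18/65; -426/65 -189/65 0 -599/65; 0 0 3 2; 0 0 0 1]
det M = -27; M⁻¹ = [21/65 -16/195 0 -2/3; -142/195 -31/195 0 -5/3; 0 0 1/3 -2/3; 0 0 0 1]
M⁻¹ · (90/13, -385/13, 2)ᵀ = (4, -2, 0)ᵀ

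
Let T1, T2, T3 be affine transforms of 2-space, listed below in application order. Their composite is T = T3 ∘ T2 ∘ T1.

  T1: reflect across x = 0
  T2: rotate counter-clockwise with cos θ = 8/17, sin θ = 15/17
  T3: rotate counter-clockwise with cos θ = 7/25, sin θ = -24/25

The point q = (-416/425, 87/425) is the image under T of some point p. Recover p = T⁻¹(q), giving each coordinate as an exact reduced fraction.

p = (1, 0)

T1 = [-1 0 0; 0 1 0; 0 0 1]
T2·T1 = [-8/17 -15/17 0; -15/17 8/17 0; 0 0 1]
T3·…·T1 = [-416/425 87/425 0; 87/425 416/425 0; 0 0 1]
det M = -1; M⁻¹ = [-416/425 87/425 0; 87/425 416/425 0; 0 0 1]
M⁻¹ · (-416/425, 87/425)ᵀ = (1, 0)ᵀ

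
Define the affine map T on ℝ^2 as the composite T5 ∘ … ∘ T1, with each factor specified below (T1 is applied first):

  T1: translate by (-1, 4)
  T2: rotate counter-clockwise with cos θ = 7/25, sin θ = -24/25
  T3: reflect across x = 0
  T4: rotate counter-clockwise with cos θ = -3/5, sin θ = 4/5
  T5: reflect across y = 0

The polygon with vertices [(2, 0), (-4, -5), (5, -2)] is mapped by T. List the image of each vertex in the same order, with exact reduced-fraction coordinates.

T1 translate by (-1, 4): (2, 0) → (1, 4); (-4, -5) → (-5, -1); (5, -2) → (4, 2)
T2 rotate counter-clockwise with cos θ = 7/25, sin θ = -24/25: (1, 4) → (103/25, 4/25); (-5, -1) → (-59/25, 113/25); (4, 2) → (76/25, -82/25)
T3 reflect across x = 0: (103/25, 4/25) → (-103/25, 4/25); (-59/25, 113/25) → (59/25, 113/25); (76/25, -82/25) → (-76/25, -82/25)
T4 rotate counter-clockwise with cos θ = -3/5, sin θ = 4/5: (-103/25, 4/25) → (293/125, -424/125); (59/25, 113/25) → (-629/125, -103/125); (-76/25, -82/25) → (556/125, -58/125)
T5 reflect across y = 0: (293/125, -424/125) → (293/125, 424/125); (-629/125, -103/125) → (-629/125, 103/125); (556/125, -58/125) → (556/125, 58/125)

image vertices: (293/125, 424/125), (-629/125, 103/125), (556/125, 58/125)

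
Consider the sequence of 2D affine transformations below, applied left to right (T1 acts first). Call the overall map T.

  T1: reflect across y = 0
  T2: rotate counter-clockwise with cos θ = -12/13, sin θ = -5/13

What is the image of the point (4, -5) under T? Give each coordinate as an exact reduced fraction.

T1 reflect across y = 0: (4, -5) → (4, 5)
T2 rotate counter-clockwise with cos θ = -12/13, sin θ = -5/13: (4, 5) → (-23/13, -80/13)

T(p) = (-23/13, -80/13)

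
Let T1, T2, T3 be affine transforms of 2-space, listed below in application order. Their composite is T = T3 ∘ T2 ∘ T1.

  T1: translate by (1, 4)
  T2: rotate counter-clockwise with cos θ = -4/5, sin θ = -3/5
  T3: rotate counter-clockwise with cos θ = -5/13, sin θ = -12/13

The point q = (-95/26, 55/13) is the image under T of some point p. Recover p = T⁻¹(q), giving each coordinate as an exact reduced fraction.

T1 = [1 0 1; 0 1 4; 0 0 1]
T2·T1 = [-4/5 3/5 8/5; -3/5 -4/5 -19/5; 0 0 1]
T3·…·T1 = [-16/65 -63/65 -268/65; 63/65 -16/65 -1/65; 0 0 1]
det M = 1; M⁻¹ = [-16/65 63/65 -1; -63/65 -16/65 -4; 0 0 1]
M⁻¹ · (-95/26, 55/13)ᵀ = (4, -3/2)ᵀ

p = (4, -3/2)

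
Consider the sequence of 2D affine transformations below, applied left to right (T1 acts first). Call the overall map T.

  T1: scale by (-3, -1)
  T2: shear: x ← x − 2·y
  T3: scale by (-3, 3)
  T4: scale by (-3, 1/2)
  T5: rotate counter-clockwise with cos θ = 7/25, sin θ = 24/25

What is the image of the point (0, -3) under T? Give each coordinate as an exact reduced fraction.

T1 scale by (-3, -1): (0, -3) → (0, 3)
T2 shear: x ← x − 2·y: (0, 3) → (-6, 3)
T3 scale by (-3, 3): (-6, 3) → (18, 9)
T4 scale by (-3, 1/2): (18, 9) → (-54, 9/2)
T5 rotate counter-clockwise with cos θ = 7/25, sin θ = 24/25: (-54, 9/2) → (-486/25, -2529/50)

T(p) = (-486/25, -2529/50)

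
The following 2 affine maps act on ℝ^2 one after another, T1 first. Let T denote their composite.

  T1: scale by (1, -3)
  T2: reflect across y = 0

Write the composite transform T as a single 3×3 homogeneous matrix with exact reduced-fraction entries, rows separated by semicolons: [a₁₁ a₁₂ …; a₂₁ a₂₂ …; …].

T1 = [1 0 0; 0 -3 0; 0 0 1]
T2·T1 = [1 0 0; 0 3 0; 0 0 1]

T = [1 0 0; 0 3 0; 0 0 1]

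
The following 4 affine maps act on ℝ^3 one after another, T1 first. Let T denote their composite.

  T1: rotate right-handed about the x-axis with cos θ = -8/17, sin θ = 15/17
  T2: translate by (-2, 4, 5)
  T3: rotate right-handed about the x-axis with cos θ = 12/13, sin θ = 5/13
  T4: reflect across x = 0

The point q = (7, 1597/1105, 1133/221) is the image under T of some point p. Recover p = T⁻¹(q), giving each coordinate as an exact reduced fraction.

p = (-5, -2/5, 1)

T1 = [1 0 0 0; 0 -8/17 -15/17 0; 0 15/17 -8/17 0; 0 0 0 1]
T2·T1 = [1 0 0 -2; 0 -8/17 -15/17 4; 0 15/17 -8/17 5; 0 0 0 1]
T3·…·T1 = [1 0 0 -2; 0 -171/221 -140/221 23/13; 0 140/221 -171/221 80/13; 0 0 0 1]
T4·…·T1 = [-1 0 0 2; 0 -171/221 -140/221 23/13; 0 140/221 -171/221 80/13; 0 0 0 1]
det M = -1; M⁻¹ = [-1 0 0 2; 0 -171/221 140/221 -43/17; 0 -140/221 -171/221 100/17; 0 0 0 1]
M⁻¹ · (7, 1597/1105, 1133/221)ᵀ = (-5, -2/5, 1)ᵀ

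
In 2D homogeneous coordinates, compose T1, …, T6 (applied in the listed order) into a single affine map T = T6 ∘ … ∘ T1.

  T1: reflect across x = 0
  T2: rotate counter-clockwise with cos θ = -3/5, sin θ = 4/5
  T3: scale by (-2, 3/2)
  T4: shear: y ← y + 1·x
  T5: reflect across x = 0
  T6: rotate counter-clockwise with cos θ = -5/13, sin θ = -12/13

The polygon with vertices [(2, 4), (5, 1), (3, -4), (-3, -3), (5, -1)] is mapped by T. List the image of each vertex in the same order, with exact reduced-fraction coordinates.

image vertices: (-4/13, 58/13), (-788/65, 37/130), (-170/13, -70/13), (276/65, -399/130), (-952/65, -277/130)

T1 reflect across x = 0: (2, 4) → (-2, 4); (5, 1) → (-5, 1); (3, -4) → (-3, -4); (-3, -3) → (3, -3); (5, -1) → (-5, -1)
T2 rotate counter-clockwise with cos θ = -3/5, sin θ = 4/5: (-2, 4) → (-2, -4); (-5, 1) → (11/5, -23/5); (-3, -4) → (5, 0); (3, -3) → (3/5, 21/5); (-5, -1) → (19/5, -17/5)
T3 scale by (-2, 3/2): (-2, -4) → (4, -6); (11/5, -23/5) → (-22/5, -69/10); (5, 0) → (-10, 0); (3/5, 21/5) → (-6/5, 63/10); (19/5, -17/5) → (-38/5, -51/10)
T4 shear: y ← y + 1·x: (4, -6) → (4, -2); (-22/5, -69/10) → (-22/5, -113/10); (-10, 0) → (-10, -10); (-6/5, 63/10) → (-6/5, 51/10); (-38/5, -51/10) → (-38/5, -127/10)
T5 reflect across x = 0: (4, -2) → (-4, -2); (-22/5, -113/10) → (22/5, -113/10); (-10, -10) → (10, -10); (-6/5, 51/10) → (6/5, 51/10); (-38/5, -127/10) → (38/5, -127/10)
T6 rotate counter-clockwise with cos θ = -5/13, sin θ = -12/13: (-4, -2) → (-4/13, 58/13); (22/5, -113/10) → (-788/65, 37/130); (10, -10) → (-170/13, -70/13); (6/5, 51/10) → (276/65, -399/130); (38/5, -127/10) → (-952/65, -277/130)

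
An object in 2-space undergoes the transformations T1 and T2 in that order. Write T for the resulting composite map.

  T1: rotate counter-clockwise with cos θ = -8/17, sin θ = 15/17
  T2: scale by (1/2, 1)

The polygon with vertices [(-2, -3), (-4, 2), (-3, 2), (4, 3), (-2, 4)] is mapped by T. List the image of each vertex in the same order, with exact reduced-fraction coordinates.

T1 rotate counter-clockwise with cos θ = -8/17, sin θ = 15/17: (-2, -3) → (61/17, -6/17); (-4, 2) → (2/17, -76/17); (-3, 2) → (-6/17, -61/17); (4, 3) → (-77/17, 36/17); (-2, 4) → (-44/17, -62/17)
T2 scale by (1/2, 1): (61/17, -6/17) → (61/34, -6/17); (2/17, -76/17) → (1/17, -76/17); (-6/17, -61/17) → (-3/17, -61/17); (-77/17, 36/17) → (-77/34, 36/17); (-44/17, -62/17) → (-22/17, -62/17)

image vertices: (61/34, -6/17), (1/17, -76/17), (-3/17, -61/17), (-77/34, 36/17), (-22/17, -62/17)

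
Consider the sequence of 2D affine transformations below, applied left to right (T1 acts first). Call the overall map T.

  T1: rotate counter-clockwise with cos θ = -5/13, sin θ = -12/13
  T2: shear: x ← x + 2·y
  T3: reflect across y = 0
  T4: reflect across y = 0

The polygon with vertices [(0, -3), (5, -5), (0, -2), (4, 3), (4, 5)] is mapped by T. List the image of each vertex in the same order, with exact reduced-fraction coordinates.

T1 rotate counter-clockwise with cos θ = -5/13, sin θ = -12/13: (0, -3) → (-36/13, 15/13); (5, -5) → (-85/13, -35/13); (0, -2) → (-24/13, 10/13); (4, 3) → (16/13, -63/13); (4, 5) → (40/13, -73/13)
T2 shear: x ← x + 2·y: (-36/13, 15/13) → (-6/13, 15/13); (-85/13, -35/13) → (-155/13, -35/13); (-24/13, 10/13) → (-4/13, 10/13); (16/13, -63/13) → (-110/13, -63/13); (40/13, -73/13) → (-106/13, -73/13)
T3 reflect across y = 0: (-6/13, 15/13) → (-6/13, -15/13); (-155/13, -35/13) → (-155/13, 35/13); (-4/13, 10/13) → (-4/13, -10/13); (-110/13, -63/13) → (-110/13, 63/13); (-106/13, -73/13) → (-106/13, 73/13)
T4 reflect across y = 0: (-6/13, -15/13) → (-6/13, 15/13); (-155/13, 35/13) → (-155/13, -35/13); (-4/13, -10/13) → (-4/13, 10/13); (-110/13, 63/13) → (-110/13, -63/13); (-106/13, 73/13) → (-106/13, -73/13)

image vertices: (-6/13, 15/13), (-155/13, -35/13), (-4/13, 10/13), (-110/13, -63/13), (-106/13, -73/13)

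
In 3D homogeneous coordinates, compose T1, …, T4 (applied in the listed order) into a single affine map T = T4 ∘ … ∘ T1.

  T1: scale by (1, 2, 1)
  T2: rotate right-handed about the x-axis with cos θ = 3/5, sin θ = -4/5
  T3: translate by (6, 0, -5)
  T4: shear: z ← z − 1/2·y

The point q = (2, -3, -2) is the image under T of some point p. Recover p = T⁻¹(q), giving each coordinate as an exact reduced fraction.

T1 = [1 0 0 0; 0 2 0 0; 0 0 1 0; 0 0 0 1]
T2·T1 = [1 0 0 0; 0 6/5 4/5 0; 0 -8/5 3/5 0; 0 0 0 1]
T3·…·T1 = [1 0 0 6; 0 6/5 4/5 0; 0 -8/5 3/5 -5; 0 0 0 1]
T4·…·T1 = [1 0 0 6; 0 6/5 4/5 0; 0 -11/5 1/5 -5; 0 0 0 1]
det M = 2; M⁻¹ = [1 0 0 -6; 0 1/10 -2/5 -2; 0 11/10 3/5 3; 0 0 0 1]
M⁻¹ · (2, -3, -2)ᵀ = (-4, -3/2, -3/2)ᵀ

p = (-4, -3/2, -3/2)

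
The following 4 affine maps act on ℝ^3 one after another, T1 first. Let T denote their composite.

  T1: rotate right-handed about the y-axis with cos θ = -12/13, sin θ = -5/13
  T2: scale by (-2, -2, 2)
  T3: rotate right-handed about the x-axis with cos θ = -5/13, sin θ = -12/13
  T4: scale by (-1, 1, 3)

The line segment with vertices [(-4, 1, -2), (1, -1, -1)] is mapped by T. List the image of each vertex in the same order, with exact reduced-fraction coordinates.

image vertices: (116/13, 226/169, 816/169), (-14/13, 278/169, -1446/169)

T1 rotate right-handed about the y-axis with cos θ = -12/13, sin θ = -5/13: (-4, 1, -2) → (58/13, 1, 4/13); (1, -1, -1) → (-7/13, -1, 17/13)
T2 scale by (-2, -2, 2): (58/13, 1, 4/13) → (-116/13, -2, 8/13); (-7/13, -1, 17/13) → (14/13, 2, 34/13)
T3 rotate right-handed about the x-axis with cos θ = -5/13, sin θ = -12/13: (-116/13, -2, 8/13) → (-116/13, 226/169, 272/169); (14/13, 2, 34/13) → (14/13, 278/169, -482/169)
T4 scale by (-1, 1, 3): (-116/13, 226/169, 272/169) → (116/13, 226/169, 816/169); (14/13, 278/169, -482/169) → (-14/13, 278/169, -1446/169)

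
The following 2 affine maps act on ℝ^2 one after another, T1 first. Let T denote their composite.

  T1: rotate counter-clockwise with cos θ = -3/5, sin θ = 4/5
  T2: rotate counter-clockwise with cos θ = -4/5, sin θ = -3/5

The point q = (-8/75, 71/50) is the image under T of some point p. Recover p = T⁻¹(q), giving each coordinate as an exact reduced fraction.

T1 = [-3/5 -4/5 0; 4/5 -3/5 0; 0 0 1]
T2·T1 = [24/25 7/25 0; -7/25 24/25 0; 0 0 1]
det M = 1; M⁻¹ = [24/25 -7/25 0; 7/25 24/25 0; 0 0 1]
M⁻¹ · (-8/75, 71/50)ᵀ = (-1/2, 4/3)ᵀ

p = (-1/2, 4/3)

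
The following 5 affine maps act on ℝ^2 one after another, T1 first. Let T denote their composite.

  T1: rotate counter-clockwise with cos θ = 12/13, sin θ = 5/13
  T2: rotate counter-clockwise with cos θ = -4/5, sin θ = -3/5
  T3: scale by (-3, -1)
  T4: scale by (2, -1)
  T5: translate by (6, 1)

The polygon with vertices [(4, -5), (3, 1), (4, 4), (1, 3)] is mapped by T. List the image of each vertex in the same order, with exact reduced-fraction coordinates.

T1 rotate counter-clockwise with cos θ = 12/13, sin θ = 5/13: (4, -5) → (73/13, -40/13); (3, 1) → (31/13, 27/13); (4, 4) → (28/13, 68/13); (1, 3) → (-3/13, 41/13)
T2 rotate counter-clockwise with cos θ = -4/5, sin θ = -3/5: (73/13, -40/13) → (-412/65, -59/65); (31/13, 27/13) → (-43/65, -201/65); (28/13, 68/13) → (92/65, -356/65); (-3/13, 41/13) → (27/13, -31/13)
T3 scale by (-3, -1): (-412/65, -59/65) → (1236/65, 59/65); (-43/65, -201/65) → (129/65, 201/65); (92/65, -356/65) → (-276/65, 356/65); (27/13, -31/13) → (-81/13, 31/13)
T4 scale by (2, -1): (1236/65, 59/65) → (2472/65, -59/65); (129/65, 201/65) → (258/65, -201/65); (-276/65, 356/65) → (-552/65, -356/65); (-81/13, 31/13) → (-162/13, -31/13)
T5 translate by (6, 1): (2472/65, -59/65) → (2862/65, 6/65); (258/65, -201/65) → (648/65, -136/65); (-552/65, -356/65) → (-162/65, -291/65); (-162/13, -31/13) → (-84/13, -18/13)

image vertices: (2862/65, 6/65), (648/65, -136/65), (-162/65, -291/65), (-84/13, -18/13)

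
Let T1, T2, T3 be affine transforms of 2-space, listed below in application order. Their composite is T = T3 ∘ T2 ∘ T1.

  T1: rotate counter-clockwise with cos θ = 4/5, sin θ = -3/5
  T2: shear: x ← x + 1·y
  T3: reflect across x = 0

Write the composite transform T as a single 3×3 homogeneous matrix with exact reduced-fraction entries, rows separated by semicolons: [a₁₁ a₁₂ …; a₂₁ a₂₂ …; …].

T = [-1/5 -7/5 0; -3/5 4/5 0; 0 0 1]

T1 = [4/5 3/5 0; -3/5 4/5 0; 0 0 1]
T2·T1 = [1/5 7/5 0; -3/5 4/5 0; 0 0 1]
T3·…·T1 = [-1/5 -7/5 0; -3/5 4/5 0; 0 0 1]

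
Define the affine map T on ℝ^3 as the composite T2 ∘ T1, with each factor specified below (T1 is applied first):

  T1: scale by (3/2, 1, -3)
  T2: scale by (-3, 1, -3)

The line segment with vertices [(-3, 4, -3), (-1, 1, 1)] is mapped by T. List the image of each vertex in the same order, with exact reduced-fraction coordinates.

T1 scale by (3/2, 1, -3): (-3, 4, -3) → (-9/2, 4, 9); (-1, 1, 1) → (-3/2, 1, -3)
T2 scale by (-3, 1, -3): (-9/2, 4, 9) → (27/2, 4, -27); (-3/2, 1, -3) → (9/2, 1, 9)

image vertices: (27/2, 4, -27), (9/2, 1, 9)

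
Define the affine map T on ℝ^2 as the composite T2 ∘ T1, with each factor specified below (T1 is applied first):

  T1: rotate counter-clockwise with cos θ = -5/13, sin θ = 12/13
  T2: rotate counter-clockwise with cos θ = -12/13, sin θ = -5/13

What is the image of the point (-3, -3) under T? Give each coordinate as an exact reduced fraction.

T(p) = (-717/169, -3/169)

T1 rotate counter-clockwise with cos θ = -5/13, sin θ = 12/13: (-3, -3) → (51/13, -21/13)
T2 rotate counter-clockwise with cos θ = -12/13, sin θ = -5/13: (51/13, -21/13) → (-717/169, -3/169)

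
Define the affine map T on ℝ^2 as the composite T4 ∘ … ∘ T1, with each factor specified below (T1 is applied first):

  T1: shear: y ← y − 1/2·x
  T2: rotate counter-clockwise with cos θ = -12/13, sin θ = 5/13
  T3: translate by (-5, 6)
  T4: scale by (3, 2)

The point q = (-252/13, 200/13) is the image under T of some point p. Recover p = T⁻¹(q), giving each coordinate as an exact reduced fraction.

T1 = [1 0 0; -1/2 1 0; 0 0 1]
T2·T1 = [-19/26 -5/13 0; 11/13 -12/13 0; 0 0 1]
T3·…·T1 = [-19/26 -5/13 -5; 11/13 -12/13 6; 0 0 1]
T4·…·T1 = [-57/26 -15/13 -15; 22/13 -24/13 12; 0 0 1]
det M = 6; M⁻¹ = [-4/13 5/26 -90/13; -11/39 -19/52 2/13; 0 0 1]
M⁻¹ · (-252/13, 200/13)ᵀ = (2, 0)ᵀ

p = (2, 0)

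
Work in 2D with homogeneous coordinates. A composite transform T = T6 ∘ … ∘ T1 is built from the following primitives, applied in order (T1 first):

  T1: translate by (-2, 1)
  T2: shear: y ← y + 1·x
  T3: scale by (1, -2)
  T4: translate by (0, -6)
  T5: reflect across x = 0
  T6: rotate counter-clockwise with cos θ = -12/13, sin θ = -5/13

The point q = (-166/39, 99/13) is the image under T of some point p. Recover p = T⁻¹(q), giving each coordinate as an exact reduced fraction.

T1 = [1 0 -2; 0 1 1; 0 0 1]
T2·T1 = [1 0 -2; 1 1 -1; 0 0 1]
T3·…·T1 = [1 0 -2; -2 -2 2; 0 0 1]
T4·…·T1 = [1 0 -2; -2 -2 -4; 0 0 1]
T5·…·T1 = [-1 0 2; -2 -2 -4; 0 0 1]
T6·…·T1 = [2/13 -10/13 -44/13; 29/13 24/13 38/13; 0 0 1]
det M = 2; M⁻¹ = [12/13 5/13 2; -29/26 1/13 -4; 0 0 1]
M⁻¹ · (-166/39, 99/13)ᵀ = (1, 4/3)ᵀ

p = (1, 4/3)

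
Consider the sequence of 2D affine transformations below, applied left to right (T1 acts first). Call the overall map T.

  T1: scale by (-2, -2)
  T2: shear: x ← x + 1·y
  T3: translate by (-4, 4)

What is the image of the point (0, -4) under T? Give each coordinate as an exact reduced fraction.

T(p) = (4, 12)

T1 scale by (-2, -2): (0, -4) → (0, 8)
T2 shear: x ← x + 1·y: (0, 8) → (8, 8)
T3 translate by (-4, 4): (8, 8) → (4, 12)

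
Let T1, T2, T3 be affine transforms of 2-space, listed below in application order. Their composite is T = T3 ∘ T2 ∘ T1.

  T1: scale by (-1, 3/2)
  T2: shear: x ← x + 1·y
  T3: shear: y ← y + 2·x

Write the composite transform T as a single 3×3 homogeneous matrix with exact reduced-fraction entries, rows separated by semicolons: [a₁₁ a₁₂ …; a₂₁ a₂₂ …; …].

T1 = [-1 0 0; 0 3/2 0; 0 0 1]
T2·T1 = [-1 3/2 0; 0 3/2 0; 0 0 1]
T3·…·T1 = [-1 3/2 0; -2 9/2 0; 0 0 1]

T = [-1 3/2 0; -2 9/2 0; 0 0 1]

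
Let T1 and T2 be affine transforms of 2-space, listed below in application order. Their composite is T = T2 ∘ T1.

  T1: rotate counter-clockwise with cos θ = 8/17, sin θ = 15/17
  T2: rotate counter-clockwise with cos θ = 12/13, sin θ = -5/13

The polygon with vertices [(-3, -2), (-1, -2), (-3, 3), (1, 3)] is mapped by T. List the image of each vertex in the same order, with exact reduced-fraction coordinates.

image vertices: (-233/221, -762/221), (109/221, -482/221), (-933/221, 93/221), (-249/221, 653/221)

T1 rotate counter-clockwise with cos θ = 8/17, sin θ = 15/17: (-3, -2) → (6/17, -61/17); (-1, -2) → (22/17, -31/17); (-3, 3) → (-69/17, -21/17); (1, 3) → (-37/17, 39/17)
T2 rotate counter-clockwise with cos θ = 12/13, sin θ = -5/13: (6/17, -61/17) → (-233/221, -762/221); (22/17, -31/17) → (109/221, -482/221); (-69/17, -21/17) → (-933/221, 93/221); (-37/17, 39/17) → (-249/221, 653/221)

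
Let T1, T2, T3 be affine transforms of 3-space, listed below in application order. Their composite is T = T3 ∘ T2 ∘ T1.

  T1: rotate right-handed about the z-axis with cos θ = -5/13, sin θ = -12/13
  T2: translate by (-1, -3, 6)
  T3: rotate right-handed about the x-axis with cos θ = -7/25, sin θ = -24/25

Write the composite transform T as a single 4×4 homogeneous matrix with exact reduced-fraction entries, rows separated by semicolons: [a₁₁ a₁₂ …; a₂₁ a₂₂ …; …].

T = [-5/13 12/13 0 -1; 84/325 7/65 24/25 33/5; 288/325 24/65 -7/25 6/5; 0 0 0 1]

T1 = [-5/13 12/13 0 0; -12/13 -5/13 0 0; 0 0 1 0; 0 0 0 1]
T2·T1 = [-5/13 12/13 0 -1; -12/13 -5/13 0 -3; 0 0 1 6; 0 0 0 1]
T3·…·T1 = [-5/13 12/13 0 -1; 84/325 7/65 24/25 33/5; 288/325 24/65 -7/25 6/5; 0 0 0 1]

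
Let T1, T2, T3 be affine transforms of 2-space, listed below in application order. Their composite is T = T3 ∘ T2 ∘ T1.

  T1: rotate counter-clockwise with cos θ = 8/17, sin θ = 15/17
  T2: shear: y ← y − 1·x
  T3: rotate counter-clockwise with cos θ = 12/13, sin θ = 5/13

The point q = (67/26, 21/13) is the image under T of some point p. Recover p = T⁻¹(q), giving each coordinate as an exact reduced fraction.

T1 = [8/17 -15/17 0; 15/17 8/17 0; 0 0 1]
T2·T1 = [8/17 -15/17 0; 7/17 23/17 0; 0 0 1]
T3·…·T1 = [61/221 -295/221 0; 124/221 201/221 0; 0 0 1]
det M = 1; M⁻¹ = [201/221 295/221 0; -124/221 61/221 0; 0 0 1]
M⁻¹ · (67/26, 21/13)ᵀ = (9/2, -1)ᵀ

p = (9/2, -1)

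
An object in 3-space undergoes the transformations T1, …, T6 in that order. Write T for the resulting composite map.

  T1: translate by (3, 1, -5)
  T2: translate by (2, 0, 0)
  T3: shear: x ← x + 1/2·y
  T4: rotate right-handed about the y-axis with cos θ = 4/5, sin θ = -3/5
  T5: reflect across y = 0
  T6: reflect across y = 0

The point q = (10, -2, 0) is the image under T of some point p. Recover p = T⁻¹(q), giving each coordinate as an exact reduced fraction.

p = (4, -3, -1)

T1 = [1 0 0 3; 0 1 0 1; 0 0 1 -5; 0 0 0 1]
T2·T1 = [1 0 0 5; 0 1 0 1; 0 0 1 -5; 0 0 0 1]
T3·…·T1 = [1 1/2 0 11/2; 0 1 0 1; 0 0 1 -5; 0 0 0 1]
T4·…·T1 = [4/5 2/5 -3/5 37/5; 0 1 0 1; 3/5 3/10 4/5 -7/10; 0 0 0 1]
T5·…·T1 = [4/5 2/5 -3/5 37/5; 0 -1 0 -1; 3/5 3/10 4/5 -7/10; 0 0 0 1]
T6·…·T1 = [4/5 2/5 -3/5 37/5; 0 1 0 1; 3/5 3/10 4/5 -7/10; 0 0 0 1]
det M = 1; M⁻¹ = [4/5 -1/2 3/5 -5; 0 1 0 -1; -3/5 0 4/5 5; 0 0 0 1]
M⁻¹ · (10, -2, 0)ᵀ = (4, -3, -1)ᵀ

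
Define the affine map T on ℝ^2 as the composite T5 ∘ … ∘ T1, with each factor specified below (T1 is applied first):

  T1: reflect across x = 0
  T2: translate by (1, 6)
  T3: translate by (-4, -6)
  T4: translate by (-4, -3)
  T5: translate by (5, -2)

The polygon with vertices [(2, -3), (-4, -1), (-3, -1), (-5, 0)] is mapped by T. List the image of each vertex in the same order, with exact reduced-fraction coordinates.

T1 reflect across x = 0: (2, -3) → (-2, -3); (-4, -1) → (4, -1); (-3, -1) → (3, -1); (-5, 0) → (5, 0)
T2 translate by (1, 6): (-2, -3) → (-1, 3); (4, -1) → (5, 5); (3, -1) → (4, 5); (5, 0) → (6, 6)
T3 translate by (-4, -6): (-1, 3) → (-5, -3); (5, 5) → (1, -1); (4, 5) → (0, -1); (6, 6) → (2, 0)
T4 translate by (-4, -3): (-5, -3) → (-9, -6); (1, -1) → (-3, -4); (0, -1) → (-4, -4); (2, 0) → (-2, -3)
T5 translate by (5, -2): (-9, -6) → (-4, -8); (-3, -4) → (2, -6); (-4, -4) → (1, -6); (-2, -3) → (3, -5)

image vertices: (-4, -8), (2, -6), (1, -6), (3, -5)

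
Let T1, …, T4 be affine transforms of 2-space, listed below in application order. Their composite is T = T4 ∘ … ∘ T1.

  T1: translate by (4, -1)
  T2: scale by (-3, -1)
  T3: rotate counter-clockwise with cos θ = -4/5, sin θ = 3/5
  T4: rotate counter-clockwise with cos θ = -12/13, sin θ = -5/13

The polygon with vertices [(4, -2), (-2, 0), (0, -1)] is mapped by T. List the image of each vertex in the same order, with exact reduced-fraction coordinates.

image vertices: (-1464/65, 573/65), (-362/65, 159/65), (-724/65, 318/65)

T1 translate by (4, -1): (4, -2) → (8, -3); (-2, 0) → (2, -1); (0, -1) → (4, -2)
T2 scale by (-3, -1): (8, -3) → (-24, 3); (2, -1) → (-6, 1); (4, -2) → (-12, 2)
T3 rotate counter-clockwise with cos θ = -4/5, sin θ = 3/5: (-24, 3) → (87/5, -84/5); (-6, 1) → (21/5, -22/5); (-12, 2) → (42/5, -44/5)
T4 rotate counter-clockwise with cos θ = -12/13, sin θ = -5/13: (87/5, -84/5) → (-1464/65, 573/65); (21/5, -22/5) → (-362/65, 159/65); (42/5, -44/5) → (-724/65, 318/65)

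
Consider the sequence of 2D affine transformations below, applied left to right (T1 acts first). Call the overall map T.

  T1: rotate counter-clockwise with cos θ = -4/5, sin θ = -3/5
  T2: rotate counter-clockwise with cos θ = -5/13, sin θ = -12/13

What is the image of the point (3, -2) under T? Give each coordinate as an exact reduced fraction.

T1 rotate counter-clockwise with cos θ = -4/5, sin θ = -3/5: (3, -2) → (-18/5, -1/5)
T2 rotate counter-clockwise with cos θ = -5/13, sin θ = -12/13: (-18/5, -1/5) → (6/5, 17/5)

T(p) = (6/5, 17/5)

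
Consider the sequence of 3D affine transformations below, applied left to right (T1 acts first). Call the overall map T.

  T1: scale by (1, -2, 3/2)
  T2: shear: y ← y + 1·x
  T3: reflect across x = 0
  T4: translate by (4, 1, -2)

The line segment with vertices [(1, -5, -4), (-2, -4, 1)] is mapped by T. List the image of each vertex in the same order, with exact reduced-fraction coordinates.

image vertices: (3, 12, -8), (6, 7, -1/2)

T1 scale by (1, -2, 3/2): (1, -5, -4) → (1, 10, -6); (-2, -4, 1) → (-2, 8, 3/2)
T2 shear: y ← y + 1·x: (1, 10, -6) → (1, 11, -6); (-2, 8, 3/2) → (-2, 6, 3/2)
T3 reflect across x = 0: (1, 11, -6) → (-1, 11, -6); (-2, 6, 3/2) → (2, 6, 3/2)
T4 translate by (4, 1, -2): (-1, 11, -6) → (3, 12, -8); (2, 6, 3/2) → (6, 7, -1/2)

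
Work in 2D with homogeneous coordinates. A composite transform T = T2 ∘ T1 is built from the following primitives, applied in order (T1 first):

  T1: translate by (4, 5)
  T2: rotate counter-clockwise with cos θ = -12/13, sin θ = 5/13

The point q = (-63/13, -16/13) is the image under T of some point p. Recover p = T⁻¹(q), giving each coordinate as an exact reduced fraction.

p = (0, -2)

T1 = [1 0 4; 0 1 5; 0 0 1]
T2·T1 = [-12/13 -5/13 -73/13; 5/13 -12/13 -40/13; 0 0 1]
det M = 1; M⁻¹ = [-12/13 5/13 -4; -5/13 -12/13 -5; 0 0 1]
M⁻¹ · (-63/13, -16/13)ᵀ = (0, -2)ᵀ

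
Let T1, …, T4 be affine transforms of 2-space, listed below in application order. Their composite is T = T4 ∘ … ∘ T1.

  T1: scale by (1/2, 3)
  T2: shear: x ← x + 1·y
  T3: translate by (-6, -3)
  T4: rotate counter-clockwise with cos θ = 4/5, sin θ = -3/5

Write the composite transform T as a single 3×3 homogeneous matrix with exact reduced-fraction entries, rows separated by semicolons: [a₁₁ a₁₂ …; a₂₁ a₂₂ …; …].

T = [2/5 21/5 -33/5; -3/10 3/5 6/5; 0 0 1]

T1 = [1/2 0 0; 0 3 0; 0 0 1]
T2·T1 = [1/2 3 0; 0 3 0; 0 0 1]
T3·…·T1 = [1/2 3 -6; 0 3 -3; 0 0 1]
T4·…·T1 = [2/5 21/5 -33/5; -3/10 3/5 6/5; 0 0 1]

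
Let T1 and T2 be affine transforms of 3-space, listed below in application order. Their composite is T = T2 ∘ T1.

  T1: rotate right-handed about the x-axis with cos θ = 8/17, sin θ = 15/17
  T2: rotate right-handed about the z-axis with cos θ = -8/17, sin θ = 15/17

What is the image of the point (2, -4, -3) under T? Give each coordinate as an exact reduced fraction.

T(p) = (-467/289, 406/289, -84/17)

T1 rotate right-handed about the x-axis with cos θ = 8/17, sin θ = 15/17: (2, -4, -3) → (2, 13/17, -84/17)
T2 rotate right-handed about the z-axis with cos θ = -8/17, sin θ = 15/17: (2, 13/17, -84/17) → (-467/289, 406/289, -84/17)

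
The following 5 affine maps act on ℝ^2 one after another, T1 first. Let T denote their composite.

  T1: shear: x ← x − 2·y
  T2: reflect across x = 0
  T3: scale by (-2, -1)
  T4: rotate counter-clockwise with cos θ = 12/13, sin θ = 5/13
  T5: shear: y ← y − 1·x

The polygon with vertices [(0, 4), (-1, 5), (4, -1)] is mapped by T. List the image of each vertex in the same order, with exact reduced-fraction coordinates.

image vertices: (-172/13, 44/13), (-239/13, 69/13), (139/13, -67/13)

T1 shear: x ← x − 2·y: (0, 4) → (-8, 4); (-1, 5) → (-11, 5); (4, -1) → (6, -1)
T2 reflect across x = 0: (-8, 4) → (8, 4); (-11, 5) → (11, 5); (6, -1) → (-6, -1)
T3 scale by (-2, -1): (8, 4) → (-16, -4); (11, 5) → (-22, -5); (-6, -1) → (12, 1)
T4 rotate counter-clockwise with cos θ = 12/13, sin θ = 5/13: (-16, -4) → (-172/13, -128/13); (-22, -5) → (-239/13, -170/13); (12, 1) → (139/13, 72/13)
T5 shear: y ← y − 1·x: (-172/13, -128/13) → (-172/13, 44/13); (-239/13, -170/13) → (-239/13, 69/13); (139/13, 72/13) → (139/13, -67/13)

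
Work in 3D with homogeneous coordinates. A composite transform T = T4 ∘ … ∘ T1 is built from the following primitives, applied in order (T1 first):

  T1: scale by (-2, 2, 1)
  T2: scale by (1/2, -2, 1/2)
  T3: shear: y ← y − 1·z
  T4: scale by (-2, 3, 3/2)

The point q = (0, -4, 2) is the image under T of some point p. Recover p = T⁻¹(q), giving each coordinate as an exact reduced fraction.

p = (0, 0, 8/3)

T1 = [-2 0 0 0; 0 2 0 0; 0 0 1 0; 0 0 0 1]
T2·T1 = [-1 0 0 0; 0 -4 0 0; 0 0 1/2 0; 0 0 0 1]
T3·…·T1 = [-1 0 0 0; 0 -4 -1/2 0; 0 0 1/2 0; 0 0 0 1]
T4·…·T1 = [2 0 0 0; 0 -12 -3/2 0; 0 0 3/4 0; 0 0 0 1]
det M = -18; M⁻¹ = [1/2 0 0 0; 0 -1/12 -1/6 0; 0 0 4/3 0; 0 0 0 1]
M⁻¹ · (0, -4, 2)ᵀ = (0, 0, 8/3)ᵀ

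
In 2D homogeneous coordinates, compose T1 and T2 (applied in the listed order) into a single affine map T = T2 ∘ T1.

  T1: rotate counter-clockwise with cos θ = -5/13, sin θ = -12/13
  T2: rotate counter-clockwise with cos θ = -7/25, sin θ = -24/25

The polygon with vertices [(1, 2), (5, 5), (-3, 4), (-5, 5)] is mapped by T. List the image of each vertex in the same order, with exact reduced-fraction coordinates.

image vertices: (-661/325, -302/325), (-457/65, -49/65), (-57/325, -1624/325), (49/65, -457/65)

T1 rotate counter-clockwise with cos θ = -5/13, sin θ = -12/13: (1, 2) → (19/13, -22/13); (5, 5) → (35/13, -85/13); (-3, 4) → (63/13, 16/13); (-5, 5) → (85/13, 35/13)
T2 rotate counter-clockwise with cos θ = -7/25, sin θ = -24/25: (19/13, -22/13) → (-661/325, -302/325); (35/13, -85/13) → (-457/65, -49/65); (63/13, 16/13) → (-57/325, -1624/325); (85/13, 35/13) → (49/65, -457/65)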